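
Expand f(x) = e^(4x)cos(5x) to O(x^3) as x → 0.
1 + 4*x - 9*x**2/2 + O(x**3)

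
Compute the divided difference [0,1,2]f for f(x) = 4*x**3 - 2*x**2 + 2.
10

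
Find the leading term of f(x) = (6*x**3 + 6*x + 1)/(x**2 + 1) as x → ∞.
6*x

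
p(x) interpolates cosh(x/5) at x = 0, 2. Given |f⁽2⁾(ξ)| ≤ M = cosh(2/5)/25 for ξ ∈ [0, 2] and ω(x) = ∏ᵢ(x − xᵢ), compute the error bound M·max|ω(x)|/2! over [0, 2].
cosh(2/5)/50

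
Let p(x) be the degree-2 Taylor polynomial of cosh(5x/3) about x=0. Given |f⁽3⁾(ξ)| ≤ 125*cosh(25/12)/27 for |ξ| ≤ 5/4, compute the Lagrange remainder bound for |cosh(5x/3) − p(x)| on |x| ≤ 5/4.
15625*cosh(25/12)/10368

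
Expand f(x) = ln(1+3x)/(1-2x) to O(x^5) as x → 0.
3*x + 3*x**2/2 + 12*x**3 + 15*x**4/4 + O(x**5)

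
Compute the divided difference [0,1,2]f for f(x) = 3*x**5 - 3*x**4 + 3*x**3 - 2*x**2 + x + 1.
31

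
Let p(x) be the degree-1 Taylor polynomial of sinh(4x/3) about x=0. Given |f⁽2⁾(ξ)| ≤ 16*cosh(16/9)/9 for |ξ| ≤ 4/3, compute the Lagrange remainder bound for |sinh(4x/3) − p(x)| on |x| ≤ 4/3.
128*cosh(16/9)/81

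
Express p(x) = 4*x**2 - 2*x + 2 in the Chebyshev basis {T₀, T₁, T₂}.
(4)T₀ + (-2)T₁ + (2)T₂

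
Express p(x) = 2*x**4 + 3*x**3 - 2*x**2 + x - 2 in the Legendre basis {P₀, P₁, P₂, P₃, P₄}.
(-34/15)P₀ + (14/5)P₁ + (-4/21)P₂ + (6/5)P₃ + (16/35)P₄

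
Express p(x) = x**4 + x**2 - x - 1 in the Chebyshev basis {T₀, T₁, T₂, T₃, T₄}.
(-1/8)T₀ - T₁ + T₂ + (1/8)T₄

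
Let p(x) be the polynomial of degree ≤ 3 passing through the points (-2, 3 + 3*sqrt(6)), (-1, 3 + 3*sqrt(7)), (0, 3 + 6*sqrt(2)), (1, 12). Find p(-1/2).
-3*sqrt(6)/16 + 39/16 + 27*sqrt(7)/16 + 27*sqrt(2)/8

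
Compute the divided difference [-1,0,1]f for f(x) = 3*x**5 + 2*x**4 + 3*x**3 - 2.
2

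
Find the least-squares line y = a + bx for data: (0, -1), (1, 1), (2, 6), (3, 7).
a = -11/10, b = 29/10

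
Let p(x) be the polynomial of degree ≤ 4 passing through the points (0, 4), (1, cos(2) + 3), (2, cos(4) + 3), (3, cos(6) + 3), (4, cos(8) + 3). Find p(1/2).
35*cos(2)/32 - 5*cos(8)/128 + 7*cos(6)/32 - 35*cos(4)/64 + 419/128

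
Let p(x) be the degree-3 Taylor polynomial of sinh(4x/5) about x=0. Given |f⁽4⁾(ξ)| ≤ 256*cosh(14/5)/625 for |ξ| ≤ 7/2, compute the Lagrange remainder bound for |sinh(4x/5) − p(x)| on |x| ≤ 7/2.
4802*cosh(14/5)/1875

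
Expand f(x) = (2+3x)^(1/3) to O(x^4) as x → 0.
2**(1/3) + 2**(1/3)*x/2 - 2**(1/3)*x**2/4 + 5*2**(1/3)*x**3/24 + O(x**4)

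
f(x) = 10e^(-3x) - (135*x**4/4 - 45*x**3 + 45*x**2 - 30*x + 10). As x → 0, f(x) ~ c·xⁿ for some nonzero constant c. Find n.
5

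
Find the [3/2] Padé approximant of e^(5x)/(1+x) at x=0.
(125*x**3/123 + 375*x**2/164 + 90*x/41 + 1)/(165*x**2/164 - 74*x/41 + 1)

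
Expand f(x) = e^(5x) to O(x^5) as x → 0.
1 + 5*x + 25*x**2/2 + 125*x**3/6 + 625*x**4/24 + O(x**5)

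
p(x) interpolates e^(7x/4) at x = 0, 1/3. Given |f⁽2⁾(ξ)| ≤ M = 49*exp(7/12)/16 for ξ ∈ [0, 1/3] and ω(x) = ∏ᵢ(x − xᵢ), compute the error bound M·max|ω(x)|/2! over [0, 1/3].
49*exp(7/12)/1152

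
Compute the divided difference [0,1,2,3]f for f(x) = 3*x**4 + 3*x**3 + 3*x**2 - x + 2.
21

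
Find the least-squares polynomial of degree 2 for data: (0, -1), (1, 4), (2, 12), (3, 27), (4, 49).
-19/35 + (41/70)x + (41/14)x²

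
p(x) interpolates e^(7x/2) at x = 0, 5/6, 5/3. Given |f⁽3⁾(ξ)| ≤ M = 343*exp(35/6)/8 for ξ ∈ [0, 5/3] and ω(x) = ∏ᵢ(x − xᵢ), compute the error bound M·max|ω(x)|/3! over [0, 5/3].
42875*sqrt(3)*exp(35/6)/46656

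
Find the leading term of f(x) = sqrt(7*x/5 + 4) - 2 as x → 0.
7*x/20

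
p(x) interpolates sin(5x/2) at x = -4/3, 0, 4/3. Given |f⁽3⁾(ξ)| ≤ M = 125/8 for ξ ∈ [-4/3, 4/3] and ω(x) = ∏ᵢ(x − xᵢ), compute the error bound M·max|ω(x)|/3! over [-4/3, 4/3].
1000*sqrt(3)/729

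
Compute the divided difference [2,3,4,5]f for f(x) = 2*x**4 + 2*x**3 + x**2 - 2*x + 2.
30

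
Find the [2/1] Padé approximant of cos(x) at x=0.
1 - x**2/2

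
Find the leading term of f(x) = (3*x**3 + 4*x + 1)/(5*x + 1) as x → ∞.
3*x**2/5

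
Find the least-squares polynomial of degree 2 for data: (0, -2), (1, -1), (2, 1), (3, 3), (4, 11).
-8/5 - x + x²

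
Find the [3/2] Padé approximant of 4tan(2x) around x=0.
(-32*x**3/15 + 8*x)/(1 - 8*x**2/5)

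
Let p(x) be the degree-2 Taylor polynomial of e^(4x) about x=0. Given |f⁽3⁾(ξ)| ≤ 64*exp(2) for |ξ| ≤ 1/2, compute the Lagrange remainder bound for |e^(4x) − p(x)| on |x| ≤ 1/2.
4*exp(2)/3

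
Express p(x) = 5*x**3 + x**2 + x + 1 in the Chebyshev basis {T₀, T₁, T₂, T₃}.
(3/2)T₀ + (19/4)T₁ + (1/2)T₂ + (5/4)T₃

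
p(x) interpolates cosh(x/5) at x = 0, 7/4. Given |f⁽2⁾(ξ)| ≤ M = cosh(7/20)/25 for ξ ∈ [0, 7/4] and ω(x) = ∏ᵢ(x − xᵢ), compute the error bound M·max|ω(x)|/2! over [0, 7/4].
49*cosh(7/20)/3200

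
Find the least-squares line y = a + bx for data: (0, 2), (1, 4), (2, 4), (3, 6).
a = 11/5, b = 6/5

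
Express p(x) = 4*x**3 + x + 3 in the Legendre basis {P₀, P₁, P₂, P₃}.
(3)P₀ + (17/5)P₁ + (8/5)P₃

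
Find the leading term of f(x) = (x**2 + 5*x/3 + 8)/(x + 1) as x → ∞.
x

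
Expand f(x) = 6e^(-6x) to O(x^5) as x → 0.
6 - 36*x + 108*x**2 - 216*x**3 + 324*x**4 + O(x**5)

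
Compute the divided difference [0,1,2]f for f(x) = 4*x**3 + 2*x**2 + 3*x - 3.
14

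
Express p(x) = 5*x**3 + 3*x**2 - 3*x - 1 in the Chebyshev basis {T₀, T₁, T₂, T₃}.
(1/2)T₀ + (3/4)T₁ + (3/2)T₂ + (5/4)T₃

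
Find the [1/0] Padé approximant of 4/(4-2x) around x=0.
x/2 + 1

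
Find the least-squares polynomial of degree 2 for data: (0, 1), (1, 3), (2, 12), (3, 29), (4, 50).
27/35 + (-26/35)x + (23/7)x²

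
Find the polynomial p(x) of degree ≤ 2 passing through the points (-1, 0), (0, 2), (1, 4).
2*x + 2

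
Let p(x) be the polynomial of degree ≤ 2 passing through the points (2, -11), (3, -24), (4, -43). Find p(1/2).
-11/4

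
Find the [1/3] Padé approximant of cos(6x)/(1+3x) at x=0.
(1 - 5*x)/(-36*x**3 + 3*x**2 - 2*x + 1)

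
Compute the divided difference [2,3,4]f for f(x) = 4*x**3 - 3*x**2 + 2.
33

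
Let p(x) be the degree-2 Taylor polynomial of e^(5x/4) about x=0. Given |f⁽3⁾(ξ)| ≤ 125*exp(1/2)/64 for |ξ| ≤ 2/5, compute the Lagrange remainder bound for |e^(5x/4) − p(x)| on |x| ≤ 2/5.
exp(1/2)/48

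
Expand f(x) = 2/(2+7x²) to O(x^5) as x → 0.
1 - 7*x**2/2 + 49*x**4/4 + O(x**5)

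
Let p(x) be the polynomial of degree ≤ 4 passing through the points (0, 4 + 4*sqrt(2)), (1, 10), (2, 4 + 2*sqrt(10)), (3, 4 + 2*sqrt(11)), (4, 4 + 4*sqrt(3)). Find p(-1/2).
-251/16 - 45*sqrt(11)/16 + 35*sqrt(3)/32 + 315*sqrt(2)/32 + 189*sqrt(10)/32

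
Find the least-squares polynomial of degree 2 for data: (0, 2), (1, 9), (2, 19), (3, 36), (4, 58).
16/7 + (233/70)x + (37/14)x²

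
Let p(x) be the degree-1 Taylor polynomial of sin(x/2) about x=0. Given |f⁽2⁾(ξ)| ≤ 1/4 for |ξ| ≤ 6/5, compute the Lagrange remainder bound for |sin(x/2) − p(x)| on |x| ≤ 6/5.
9/50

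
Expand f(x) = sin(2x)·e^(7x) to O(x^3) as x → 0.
2*x + 14*x**2 + O(x**3)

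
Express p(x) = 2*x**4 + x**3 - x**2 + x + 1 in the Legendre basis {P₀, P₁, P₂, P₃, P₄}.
(16/15)P₀ + (8/5)P₁ + (10/21)P₂ + (2/5)P₃ + (16/35)P₄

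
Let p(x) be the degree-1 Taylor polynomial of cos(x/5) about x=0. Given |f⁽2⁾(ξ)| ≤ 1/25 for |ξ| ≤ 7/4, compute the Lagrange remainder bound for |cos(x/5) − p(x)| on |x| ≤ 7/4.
49/800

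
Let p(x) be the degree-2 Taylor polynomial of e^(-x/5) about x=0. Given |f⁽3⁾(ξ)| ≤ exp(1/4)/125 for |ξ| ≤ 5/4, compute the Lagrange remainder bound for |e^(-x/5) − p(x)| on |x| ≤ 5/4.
exp(1/4)/384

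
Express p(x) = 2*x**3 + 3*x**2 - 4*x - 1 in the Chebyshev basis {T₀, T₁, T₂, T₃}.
(1/2)T₀ + (-5/2)T₁ + (3/2)T₂ + (1/2)T₃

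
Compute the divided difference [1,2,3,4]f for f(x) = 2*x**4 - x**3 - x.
19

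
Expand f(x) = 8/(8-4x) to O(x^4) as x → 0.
1 + x/2 + x**2/4 + x**3/8 + O(x**4)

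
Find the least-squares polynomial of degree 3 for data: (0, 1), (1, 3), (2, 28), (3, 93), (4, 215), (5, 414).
19/21 + (-179/63)x + (187/84)x² + (107/36)x³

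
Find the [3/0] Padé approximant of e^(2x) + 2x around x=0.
4*x**3/3 + 2*x**2 + 4*x + 1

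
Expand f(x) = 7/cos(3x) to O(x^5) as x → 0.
7 + 63*x**2/2 + 945*x**4/8 + O(x**5)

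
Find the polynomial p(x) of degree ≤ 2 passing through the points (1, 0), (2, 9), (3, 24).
3*x**2 - 3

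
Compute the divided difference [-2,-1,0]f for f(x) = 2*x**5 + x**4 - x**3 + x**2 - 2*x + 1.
-19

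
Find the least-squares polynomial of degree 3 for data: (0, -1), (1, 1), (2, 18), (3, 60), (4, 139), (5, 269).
-8/7 + (-2/7)x + (6/7)x² + (2)x³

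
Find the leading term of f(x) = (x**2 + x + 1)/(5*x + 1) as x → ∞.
x/5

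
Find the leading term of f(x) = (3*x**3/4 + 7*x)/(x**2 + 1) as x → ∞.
3*x/4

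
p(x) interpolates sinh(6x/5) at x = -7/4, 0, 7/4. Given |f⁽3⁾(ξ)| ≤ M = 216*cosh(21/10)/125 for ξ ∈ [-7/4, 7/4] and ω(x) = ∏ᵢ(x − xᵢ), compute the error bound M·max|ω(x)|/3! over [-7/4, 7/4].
343*sqrt(3)*cosh(21/10)/1000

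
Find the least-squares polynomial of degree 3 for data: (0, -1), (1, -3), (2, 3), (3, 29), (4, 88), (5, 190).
-17/18 + (-1801/756)x + (-451/252)x² + (107/54)x³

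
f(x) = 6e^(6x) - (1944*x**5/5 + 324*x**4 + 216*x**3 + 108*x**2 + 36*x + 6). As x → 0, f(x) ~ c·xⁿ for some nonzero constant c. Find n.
6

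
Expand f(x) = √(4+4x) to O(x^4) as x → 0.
2 + x - x**2/4 + x**3/8 + O(x**4)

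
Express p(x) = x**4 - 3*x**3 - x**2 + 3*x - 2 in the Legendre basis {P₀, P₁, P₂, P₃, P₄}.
(-32/15)P₀ + (6/5)P₁ + (-2/21)P₂ + (-6/5)P₃ + (8/35)P₄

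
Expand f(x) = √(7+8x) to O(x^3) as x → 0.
sqrt(7) + 4*sqrt(7)*x/7 - 8*sqrt(7)*x**2/49 + O(x**3)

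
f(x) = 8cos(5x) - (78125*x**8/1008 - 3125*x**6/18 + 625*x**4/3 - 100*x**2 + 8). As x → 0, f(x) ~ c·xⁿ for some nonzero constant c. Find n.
10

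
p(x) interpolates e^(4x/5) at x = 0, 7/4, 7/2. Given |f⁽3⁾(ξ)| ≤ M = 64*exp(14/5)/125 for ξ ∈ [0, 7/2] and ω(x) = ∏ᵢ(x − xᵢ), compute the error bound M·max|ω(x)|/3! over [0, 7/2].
343*sqrt(3)*exp(14/5)/3375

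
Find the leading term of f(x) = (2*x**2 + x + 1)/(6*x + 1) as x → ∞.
x/3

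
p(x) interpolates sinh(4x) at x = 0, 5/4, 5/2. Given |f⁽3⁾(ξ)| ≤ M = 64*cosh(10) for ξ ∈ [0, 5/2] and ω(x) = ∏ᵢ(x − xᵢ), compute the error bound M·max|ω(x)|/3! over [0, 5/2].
125*sqrt(3)*cosh(10)/27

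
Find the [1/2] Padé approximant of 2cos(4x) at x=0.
2/(8*x**2 + 1)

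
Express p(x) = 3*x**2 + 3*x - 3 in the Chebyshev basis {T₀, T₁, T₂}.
(-3/2)T₀ + (3)T₁ + (3/2)T₂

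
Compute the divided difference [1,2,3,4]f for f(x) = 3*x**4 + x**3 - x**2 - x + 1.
31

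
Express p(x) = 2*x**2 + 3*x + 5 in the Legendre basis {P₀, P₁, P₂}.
(17/3)P₀ + (3)P₁ + (4/3)P₂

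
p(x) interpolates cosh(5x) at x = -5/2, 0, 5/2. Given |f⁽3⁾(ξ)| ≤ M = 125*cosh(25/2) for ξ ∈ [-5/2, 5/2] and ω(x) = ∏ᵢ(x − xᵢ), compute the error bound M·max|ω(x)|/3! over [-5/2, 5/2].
15625*sqrt(3)*cosh(25/2)/216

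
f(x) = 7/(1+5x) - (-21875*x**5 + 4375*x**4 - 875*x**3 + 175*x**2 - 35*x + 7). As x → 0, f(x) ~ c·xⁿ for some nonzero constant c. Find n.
6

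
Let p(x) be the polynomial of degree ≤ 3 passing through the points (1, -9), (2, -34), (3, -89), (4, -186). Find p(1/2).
-4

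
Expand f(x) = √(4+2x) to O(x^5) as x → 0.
2 + x/2 - x**2/16 + x**3/64 - 5*x**4/1024 + O(x**5)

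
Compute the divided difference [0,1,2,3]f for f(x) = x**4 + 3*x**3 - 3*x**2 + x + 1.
9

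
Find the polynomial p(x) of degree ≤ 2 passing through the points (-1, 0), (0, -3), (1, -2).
2*x**2 - x - 3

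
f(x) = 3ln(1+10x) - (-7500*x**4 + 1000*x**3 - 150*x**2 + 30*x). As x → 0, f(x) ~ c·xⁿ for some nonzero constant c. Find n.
5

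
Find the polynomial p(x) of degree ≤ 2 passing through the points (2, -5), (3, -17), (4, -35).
-3*x**2 + 3*x + 1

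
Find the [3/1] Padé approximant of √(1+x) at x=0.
(-x**3/64 + 3*x**2/16 + 9*x/8 + 1)/(5*x/8 + 1)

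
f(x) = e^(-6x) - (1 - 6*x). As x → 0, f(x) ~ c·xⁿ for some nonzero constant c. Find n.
2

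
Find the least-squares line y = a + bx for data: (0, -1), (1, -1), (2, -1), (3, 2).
a = -8/5, b = 9/10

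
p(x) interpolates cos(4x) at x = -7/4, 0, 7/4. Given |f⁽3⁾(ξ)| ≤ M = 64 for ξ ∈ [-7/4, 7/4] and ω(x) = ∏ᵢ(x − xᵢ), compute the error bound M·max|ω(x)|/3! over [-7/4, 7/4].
343*sqrt(3)/27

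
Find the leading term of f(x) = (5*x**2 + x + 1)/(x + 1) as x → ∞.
5*x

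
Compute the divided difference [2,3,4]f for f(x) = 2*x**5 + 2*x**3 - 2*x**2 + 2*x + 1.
586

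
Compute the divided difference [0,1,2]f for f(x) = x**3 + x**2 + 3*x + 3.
4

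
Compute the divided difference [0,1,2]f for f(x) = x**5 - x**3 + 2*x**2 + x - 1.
14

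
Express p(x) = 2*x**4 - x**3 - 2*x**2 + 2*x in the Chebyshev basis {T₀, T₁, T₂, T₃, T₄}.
(-1/4)T₀ + (5/4)T₁ + (-1/4)T₃ + (1/4)T₄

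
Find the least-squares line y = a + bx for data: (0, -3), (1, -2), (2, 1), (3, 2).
a = -16/5, b = 9/5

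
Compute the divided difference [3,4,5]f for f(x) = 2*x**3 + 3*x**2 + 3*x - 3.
27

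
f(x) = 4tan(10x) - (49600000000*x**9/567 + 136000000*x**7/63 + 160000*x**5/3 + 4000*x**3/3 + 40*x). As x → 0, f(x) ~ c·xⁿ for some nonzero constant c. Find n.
11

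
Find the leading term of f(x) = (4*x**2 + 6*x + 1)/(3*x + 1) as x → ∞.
4*x/3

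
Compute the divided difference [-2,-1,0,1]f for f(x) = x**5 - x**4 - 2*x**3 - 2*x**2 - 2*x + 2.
5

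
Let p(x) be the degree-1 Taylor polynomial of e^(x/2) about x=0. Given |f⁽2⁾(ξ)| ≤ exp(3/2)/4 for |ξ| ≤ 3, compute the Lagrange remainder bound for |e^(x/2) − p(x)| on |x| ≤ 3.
9*exp(3/2)/8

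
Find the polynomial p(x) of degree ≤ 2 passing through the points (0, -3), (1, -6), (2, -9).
-3*x - 3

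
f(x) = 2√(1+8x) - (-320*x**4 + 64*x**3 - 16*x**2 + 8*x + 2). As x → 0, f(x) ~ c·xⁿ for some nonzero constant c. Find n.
5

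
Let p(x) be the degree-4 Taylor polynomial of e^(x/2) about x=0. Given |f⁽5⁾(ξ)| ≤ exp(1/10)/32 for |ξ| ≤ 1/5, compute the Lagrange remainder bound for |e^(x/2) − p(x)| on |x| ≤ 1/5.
exp(1/10)/12000000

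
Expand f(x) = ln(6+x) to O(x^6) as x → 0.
log(6) + x/6 - x**2/72 + x**3/648 - x**4/5184 + x**5/38880 + O(x**6)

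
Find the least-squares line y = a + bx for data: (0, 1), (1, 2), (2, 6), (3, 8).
a = 1/2, b = 5/2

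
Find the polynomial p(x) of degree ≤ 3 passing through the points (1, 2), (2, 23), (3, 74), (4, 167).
2*x**3 + 3*x**2 - 2*x - 1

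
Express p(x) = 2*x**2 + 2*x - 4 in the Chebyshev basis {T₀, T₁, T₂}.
(-3)T₀ + (2)T₁ + T₂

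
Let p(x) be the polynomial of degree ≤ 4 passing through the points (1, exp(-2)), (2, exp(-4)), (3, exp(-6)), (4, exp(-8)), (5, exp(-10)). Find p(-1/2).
(-2772*exp(6) - 1540*exp(2) + 315 + 2970*exp(4) + 1155*exp(8))*exp(-10)/128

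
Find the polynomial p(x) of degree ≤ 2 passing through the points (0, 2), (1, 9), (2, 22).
3*x**2 + 4*x + 2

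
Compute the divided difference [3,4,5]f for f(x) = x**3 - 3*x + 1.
12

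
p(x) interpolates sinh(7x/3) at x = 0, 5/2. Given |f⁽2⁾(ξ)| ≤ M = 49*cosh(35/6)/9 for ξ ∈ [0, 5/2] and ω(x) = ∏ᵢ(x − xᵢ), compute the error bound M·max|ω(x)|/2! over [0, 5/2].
1225*cosh(35/6)/288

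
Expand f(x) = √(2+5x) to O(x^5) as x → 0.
sqrt(2) + 5*sqrt(2)*x/4 - 25*sqrt(2)*x**2/32 + 125*sqrt(2)*x**3/128 - 3125*sqrt(2)*x**4/2048 + O(x**5)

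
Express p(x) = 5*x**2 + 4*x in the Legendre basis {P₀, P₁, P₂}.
(5/3)P₀ + (4)P₁ + (10/3)P₂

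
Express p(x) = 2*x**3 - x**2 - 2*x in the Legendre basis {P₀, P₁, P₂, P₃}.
(-1/3)P₀ + (-4/5)P₁ + (-2/3)P₂ + (4/5)P₃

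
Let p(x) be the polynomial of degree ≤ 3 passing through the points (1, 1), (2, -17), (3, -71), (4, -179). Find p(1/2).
17/8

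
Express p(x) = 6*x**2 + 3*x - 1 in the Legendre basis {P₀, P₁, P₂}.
P₀ + (3)P₁ + (4)P₂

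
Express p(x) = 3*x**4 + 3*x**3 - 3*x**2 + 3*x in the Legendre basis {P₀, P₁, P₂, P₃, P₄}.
(-2/5)P₀ + (24/5)P₁ + (-2/7)P₂ + (6/5)P₃ + (24/35)P₄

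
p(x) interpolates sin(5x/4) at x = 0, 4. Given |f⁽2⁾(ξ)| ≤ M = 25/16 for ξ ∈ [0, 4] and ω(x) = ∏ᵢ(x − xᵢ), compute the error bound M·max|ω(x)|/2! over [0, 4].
25/8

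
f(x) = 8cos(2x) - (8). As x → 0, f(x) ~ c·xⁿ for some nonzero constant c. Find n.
2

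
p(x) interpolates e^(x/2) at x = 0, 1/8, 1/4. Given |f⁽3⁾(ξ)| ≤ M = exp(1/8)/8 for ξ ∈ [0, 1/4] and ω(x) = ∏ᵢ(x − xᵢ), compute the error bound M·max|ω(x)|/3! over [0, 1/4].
sqrt(3)*exp(1/8)/110592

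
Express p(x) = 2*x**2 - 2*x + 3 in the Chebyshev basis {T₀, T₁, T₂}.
(4)T₀ + (-2)T₁ + T₂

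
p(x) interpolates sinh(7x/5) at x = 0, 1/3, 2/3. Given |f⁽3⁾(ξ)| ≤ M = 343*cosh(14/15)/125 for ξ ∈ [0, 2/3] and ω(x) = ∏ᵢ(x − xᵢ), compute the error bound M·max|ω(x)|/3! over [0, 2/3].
343*sqrt(3)*cosh(14/15)/91125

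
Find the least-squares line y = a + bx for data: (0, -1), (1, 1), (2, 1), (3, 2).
a = -3/5, b = 9/10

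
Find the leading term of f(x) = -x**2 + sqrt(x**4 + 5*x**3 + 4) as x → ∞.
5*x/2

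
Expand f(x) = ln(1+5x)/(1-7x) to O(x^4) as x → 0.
5*x + 45*x**2/2 + 1195*x**3/6 + O(x**4)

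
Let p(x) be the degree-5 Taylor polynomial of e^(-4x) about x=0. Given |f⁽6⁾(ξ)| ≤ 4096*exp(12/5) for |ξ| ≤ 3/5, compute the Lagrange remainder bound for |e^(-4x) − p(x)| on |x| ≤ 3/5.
20736*exp(12/5)/78125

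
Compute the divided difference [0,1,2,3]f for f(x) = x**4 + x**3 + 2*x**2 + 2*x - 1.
7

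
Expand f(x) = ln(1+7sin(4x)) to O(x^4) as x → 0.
28*x - 392*x**2 + 21728*x**3/3 + O(x**4)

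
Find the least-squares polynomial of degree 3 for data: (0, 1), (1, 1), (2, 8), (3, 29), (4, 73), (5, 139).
26/21 + (-205/63)x + (61/42)x² + (17/18)x³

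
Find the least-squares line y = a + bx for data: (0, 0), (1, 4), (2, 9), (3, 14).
a = -3/10, b = 47/10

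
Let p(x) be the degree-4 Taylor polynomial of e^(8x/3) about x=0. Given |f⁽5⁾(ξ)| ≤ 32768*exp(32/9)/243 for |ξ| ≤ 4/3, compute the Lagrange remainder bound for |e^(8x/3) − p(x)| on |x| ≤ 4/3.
4194304*exp(32/9)/885735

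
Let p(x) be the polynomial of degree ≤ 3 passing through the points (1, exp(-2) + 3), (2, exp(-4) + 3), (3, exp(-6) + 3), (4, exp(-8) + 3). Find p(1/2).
(-35*exp(4) - 5 + 21*exp(2) + 35*exp(6) + 48*exp(8))*exp(-8)/16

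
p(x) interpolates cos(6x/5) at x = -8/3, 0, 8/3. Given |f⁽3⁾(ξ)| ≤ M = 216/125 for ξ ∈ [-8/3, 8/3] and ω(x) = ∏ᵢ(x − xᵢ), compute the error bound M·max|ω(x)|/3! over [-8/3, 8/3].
4096*sqrt(3)/3375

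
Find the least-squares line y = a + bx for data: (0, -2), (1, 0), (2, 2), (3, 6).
a = -12/5, b = 13/5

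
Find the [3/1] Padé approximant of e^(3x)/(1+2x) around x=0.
(171*x**3/8 + 45*x**2/4 + 39*x/4 + 1)/(35*x/4 + 1)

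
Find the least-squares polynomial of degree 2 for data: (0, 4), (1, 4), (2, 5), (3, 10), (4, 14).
137/35 + (-29/35)x + (6/7)x²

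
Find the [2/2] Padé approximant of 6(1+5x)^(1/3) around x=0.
(350*x**2/9 + 35*x + 6)/(125*x**2/54 + 25*x/6 + 1)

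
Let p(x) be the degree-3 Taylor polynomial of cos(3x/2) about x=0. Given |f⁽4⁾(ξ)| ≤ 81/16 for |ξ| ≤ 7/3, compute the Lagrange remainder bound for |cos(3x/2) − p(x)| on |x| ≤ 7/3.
2401/384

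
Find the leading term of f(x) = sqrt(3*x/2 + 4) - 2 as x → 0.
3*x/8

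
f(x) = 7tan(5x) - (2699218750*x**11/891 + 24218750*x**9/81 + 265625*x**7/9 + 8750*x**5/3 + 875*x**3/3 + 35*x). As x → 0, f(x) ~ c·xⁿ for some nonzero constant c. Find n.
13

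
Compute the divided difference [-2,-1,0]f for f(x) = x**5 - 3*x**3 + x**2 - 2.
-5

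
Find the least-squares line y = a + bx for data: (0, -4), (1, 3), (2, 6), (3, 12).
a = -17/5, b = 51/10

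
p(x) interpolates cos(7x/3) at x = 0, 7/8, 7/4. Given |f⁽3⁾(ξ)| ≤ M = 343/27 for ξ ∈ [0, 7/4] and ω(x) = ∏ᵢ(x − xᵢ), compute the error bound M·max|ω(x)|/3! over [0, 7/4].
117649*sqrt(3)/373248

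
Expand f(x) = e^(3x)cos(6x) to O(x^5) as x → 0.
1 + 3*x - 27*x**2/2 - 99*x**3/2 - 189*x**4/8 + O(x**5)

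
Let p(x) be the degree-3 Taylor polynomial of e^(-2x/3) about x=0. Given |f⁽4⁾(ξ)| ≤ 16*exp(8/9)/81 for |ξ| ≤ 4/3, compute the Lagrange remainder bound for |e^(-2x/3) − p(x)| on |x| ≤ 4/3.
512*exp(8/9)/19683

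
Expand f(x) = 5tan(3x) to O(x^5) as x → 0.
15*x + 45*x**3 + O(x**5)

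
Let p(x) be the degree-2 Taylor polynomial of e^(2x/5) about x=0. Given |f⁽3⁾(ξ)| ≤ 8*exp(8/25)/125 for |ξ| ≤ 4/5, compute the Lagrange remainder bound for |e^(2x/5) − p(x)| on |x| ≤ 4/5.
256*exp(8/25)/46875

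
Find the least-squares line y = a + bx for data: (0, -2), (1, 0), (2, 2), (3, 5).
a = -11/5, b = 23/10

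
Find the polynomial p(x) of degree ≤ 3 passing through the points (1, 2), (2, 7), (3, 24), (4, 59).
x**3 - 2*x + 3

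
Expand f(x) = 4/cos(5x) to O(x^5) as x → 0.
4 + 50*x**2 + 3125*x**4/6 + O(x**5)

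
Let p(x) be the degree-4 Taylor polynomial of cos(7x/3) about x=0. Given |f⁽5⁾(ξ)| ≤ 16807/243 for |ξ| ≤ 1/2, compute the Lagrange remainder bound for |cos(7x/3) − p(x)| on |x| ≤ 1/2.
16807/933120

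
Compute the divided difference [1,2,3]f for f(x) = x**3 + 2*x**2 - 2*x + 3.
8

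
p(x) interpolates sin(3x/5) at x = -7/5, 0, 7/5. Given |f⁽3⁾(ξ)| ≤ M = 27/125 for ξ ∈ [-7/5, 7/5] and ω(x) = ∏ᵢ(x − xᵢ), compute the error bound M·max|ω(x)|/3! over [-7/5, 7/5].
343*sqrt(3)/15625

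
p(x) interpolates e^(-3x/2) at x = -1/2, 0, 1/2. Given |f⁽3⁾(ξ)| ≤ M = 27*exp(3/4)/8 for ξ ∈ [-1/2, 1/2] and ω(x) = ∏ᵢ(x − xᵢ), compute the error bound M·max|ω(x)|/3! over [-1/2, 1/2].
sqrt(3)*exp(3/4)/64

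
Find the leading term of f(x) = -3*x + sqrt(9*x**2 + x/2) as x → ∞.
1/12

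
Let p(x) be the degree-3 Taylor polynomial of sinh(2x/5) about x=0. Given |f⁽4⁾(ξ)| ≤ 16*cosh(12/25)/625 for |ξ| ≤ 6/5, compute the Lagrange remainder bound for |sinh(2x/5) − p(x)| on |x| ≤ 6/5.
864*cosh(12/25)/390625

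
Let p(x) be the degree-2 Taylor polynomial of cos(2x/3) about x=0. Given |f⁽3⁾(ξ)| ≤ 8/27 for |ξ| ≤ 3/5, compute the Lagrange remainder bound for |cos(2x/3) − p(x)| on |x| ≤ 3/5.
4/375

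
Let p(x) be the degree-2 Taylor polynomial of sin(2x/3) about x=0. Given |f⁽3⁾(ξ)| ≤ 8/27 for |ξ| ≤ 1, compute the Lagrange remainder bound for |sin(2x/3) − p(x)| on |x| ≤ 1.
4/81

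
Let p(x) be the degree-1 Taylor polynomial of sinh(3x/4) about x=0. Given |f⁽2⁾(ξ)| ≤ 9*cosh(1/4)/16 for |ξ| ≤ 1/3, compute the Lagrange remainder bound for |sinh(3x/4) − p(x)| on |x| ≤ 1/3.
cosh(1/4)/32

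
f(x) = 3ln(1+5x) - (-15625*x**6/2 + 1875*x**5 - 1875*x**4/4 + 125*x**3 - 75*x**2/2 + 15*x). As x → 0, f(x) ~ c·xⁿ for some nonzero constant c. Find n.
7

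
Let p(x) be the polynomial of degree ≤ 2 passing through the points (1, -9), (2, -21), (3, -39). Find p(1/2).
-21/4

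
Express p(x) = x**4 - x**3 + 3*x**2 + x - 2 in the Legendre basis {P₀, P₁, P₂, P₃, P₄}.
(-4/5)P₀ + (2/5)P₁ + (18/7)P₂ + (-2/5)P₃ + (8/35)P₄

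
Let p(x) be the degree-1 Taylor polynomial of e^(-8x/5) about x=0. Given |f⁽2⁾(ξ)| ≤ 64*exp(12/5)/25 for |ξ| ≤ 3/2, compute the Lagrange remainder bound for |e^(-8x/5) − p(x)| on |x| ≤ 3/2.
72*exp(12/5)/25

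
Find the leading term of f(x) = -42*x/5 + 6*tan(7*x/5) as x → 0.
686*x**3/125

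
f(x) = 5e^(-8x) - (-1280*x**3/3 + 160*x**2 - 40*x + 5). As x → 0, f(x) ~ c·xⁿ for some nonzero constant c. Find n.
4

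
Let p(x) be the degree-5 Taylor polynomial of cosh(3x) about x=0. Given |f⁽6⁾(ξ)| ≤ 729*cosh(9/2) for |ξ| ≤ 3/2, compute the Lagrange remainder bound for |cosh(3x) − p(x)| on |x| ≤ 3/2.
59049*cosh(9/2)/5120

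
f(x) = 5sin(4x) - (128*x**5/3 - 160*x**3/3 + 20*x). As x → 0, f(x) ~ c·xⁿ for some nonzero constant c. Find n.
7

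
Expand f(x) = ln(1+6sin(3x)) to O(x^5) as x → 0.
18*x - 162*x**2 + 1917*x**3 - 25758*x**4 + O(x**5)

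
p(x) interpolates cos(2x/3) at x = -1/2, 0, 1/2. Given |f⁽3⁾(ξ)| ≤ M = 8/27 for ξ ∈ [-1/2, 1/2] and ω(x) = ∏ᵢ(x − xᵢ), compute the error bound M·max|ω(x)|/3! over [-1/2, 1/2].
sqrt(3)/729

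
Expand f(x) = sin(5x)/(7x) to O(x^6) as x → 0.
5/7 - 125*x**2/42 + 625*x**4/168 + O(x**6)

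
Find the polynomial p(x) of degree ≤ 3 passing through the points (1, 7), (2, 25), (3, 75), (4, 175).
3*x**3 - 2*x**2 + 3*x + 3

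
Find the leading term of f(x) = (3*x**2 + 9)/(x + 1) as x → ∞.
3*x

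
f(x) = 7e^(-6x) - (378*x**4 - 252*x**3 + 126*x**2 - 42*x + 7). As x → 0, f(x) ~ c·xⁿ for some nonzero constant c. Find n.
5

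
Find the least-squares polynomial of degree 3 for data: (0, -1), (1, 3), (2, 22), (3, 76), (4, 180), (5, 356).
-43/42 + (613/252)x + (-125/84)x² + (55/18)x³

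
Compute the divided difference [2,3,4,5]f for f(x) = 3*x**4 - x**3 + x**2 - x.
41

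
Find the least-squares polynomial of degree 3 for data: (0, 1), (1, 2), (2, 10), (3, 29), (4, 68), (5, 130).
125/126 + (-11/108)x + (29/126)x² + (107/108)x³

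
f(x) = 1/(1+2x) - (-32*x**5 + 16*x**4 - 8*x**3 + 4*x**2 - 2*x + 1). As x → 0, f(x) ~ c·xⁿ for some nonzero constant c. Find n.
6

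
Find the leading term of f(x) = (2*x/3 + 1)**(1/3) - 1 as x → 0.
2*x/9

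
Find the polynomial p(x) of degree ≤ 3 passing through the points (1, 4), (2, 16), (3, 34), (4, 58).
3*x**2 + 3*x - 2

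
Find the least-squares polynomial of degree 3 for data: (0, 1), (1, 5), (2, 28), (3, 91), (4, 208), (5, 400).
19/18 + (-49/108)x + (41/36)x² + (161/54)x³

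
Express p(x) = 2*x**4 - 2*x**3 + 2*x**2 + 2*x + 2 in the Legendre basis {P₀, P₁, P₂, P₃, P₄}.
(46/15)P₀ + (4/5)P₁ + (52/21)P₂ + (-4/5)P₃ + (16/35)P₄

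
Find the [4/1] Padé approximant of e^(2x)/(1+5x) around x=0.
(13574*x**4/18855 + 8312*x**3/6285 + 4194*x**2/2095 + 12566*x/6285 + 1)/(31421*x/6285 + 1)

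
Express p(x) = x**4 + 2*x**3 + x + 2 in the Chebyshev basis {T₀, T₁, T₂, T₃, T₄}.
(19/8)T₀ + (5/2)T₁ + (1/2)T₂ + (1/2)T₃ + (1/8)T₄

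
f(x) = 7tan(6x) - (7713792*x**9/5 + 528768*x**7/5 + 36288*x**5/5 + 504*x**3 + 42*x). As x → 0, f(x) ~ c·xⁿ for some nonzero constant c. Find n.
11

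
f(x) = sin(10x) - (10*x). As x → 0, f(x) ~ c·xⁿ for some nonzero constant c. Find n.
3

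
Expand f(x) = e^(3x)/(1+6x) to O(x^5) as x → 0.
1 - 3*x + 45*x**2/2 - 261*x**3/2 + 6291*x**4/8 + O(x**5)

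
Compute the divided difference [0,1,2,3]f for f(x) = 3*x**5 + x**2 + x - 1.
75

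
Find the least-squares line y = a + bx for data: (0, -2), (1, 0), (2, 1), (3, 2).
a = -17/10, b = 13/10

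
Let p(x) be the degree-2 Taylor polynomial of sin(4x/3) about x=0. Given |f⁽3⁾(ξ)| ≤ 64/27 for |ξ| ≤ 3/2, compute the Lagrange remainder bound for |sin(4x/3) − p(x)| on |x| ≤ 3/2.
4/3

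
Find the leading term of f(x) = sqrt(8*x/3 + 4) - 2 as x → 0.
2*x/3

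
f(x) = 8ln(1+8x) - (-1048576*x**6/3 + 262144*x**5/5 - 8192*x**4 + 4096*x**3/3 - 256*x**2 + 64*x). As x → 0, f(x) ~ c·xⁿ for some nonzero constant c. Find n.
7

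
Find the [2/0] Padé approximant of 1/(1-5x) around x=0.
25*x**2 + 5*x + 1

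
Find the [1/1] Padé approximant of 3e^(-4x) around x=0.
(3 - 6*x)/(2*x + 1)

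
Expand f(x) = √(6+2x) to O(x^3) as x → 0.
sqrt(6) + sqrt(6)*x/6 - sqrt(6)*x**2/72 + O(x**3)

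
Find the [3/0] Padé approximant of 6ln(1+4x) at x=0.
8*x*(16*x**2 - 6*x + 3)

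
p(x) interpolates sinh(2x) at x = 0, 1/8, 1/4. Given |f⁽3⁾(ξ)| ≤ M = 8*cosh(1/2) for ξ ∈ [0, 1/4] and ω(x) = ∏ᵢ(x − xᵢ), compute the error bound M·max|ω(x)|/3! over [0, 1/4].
sqrt(3)*cosh(1/2)/1728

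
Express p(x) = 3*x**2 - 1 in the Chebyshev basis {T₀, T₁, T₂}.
(1/2)T₀ + (3/2)T₂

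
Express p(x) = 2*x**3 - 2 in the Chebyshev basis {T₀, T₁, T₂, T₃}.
(-2)T₀ + (3/2)T₁ + (1/2)T₃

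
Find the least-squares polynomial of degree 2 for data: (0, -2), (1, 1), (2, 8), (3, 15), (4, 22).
-86/35 + (137/35)x + (4/7)x²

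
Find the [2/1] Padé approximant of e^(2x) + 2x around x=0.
(-2*x**2/3 + 10*x/3 + 1)/(1 - 2*x/3)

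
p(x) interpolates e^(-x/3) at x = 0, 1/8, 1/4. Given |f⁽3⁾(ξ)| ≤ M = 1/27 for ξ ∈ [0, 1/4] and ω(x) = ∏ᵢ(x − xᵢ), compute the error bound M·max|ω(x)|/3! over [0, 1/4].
sqrt(3)/373248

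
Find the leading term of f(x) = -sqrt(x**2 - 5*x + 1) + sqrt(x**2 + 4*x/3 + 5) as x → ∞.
19/6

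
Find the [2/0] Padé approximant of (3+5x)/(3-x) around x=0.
2*x**2/3 + 2*x + 1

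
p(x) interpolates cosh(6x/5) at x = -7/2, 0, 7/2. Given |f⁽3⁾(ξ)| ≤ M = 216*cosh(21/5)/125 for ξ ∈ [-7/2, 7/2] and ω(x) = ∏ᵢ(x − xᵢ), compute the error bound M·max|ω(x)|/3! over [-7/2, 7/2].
343*sqrt(3)*cosh(21/5)/125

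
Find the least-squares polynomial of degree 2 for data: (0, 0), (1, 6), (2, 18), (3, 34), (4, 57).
1/35 + (117/35)x + (19/7)x²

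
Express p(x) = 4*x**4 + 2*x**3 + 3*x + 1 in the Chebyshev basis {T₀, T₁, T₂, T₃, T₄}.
(5/2)T₀ + (9/2)T₁ + (2)T₂ + (1/2)T₃ + (1/2)T₄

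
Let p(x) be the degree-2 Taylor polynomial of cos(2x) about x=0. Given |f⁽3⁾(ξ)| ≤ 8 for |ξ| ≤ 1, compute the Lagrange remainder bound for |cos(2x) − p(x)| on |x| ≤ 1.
4/3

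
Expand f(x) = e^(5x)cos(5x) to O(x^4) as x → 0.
1 + 5*x - 125*x**3/3 + O(x**4)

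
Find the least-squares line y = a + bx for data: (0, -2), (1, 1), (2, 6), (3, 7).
a = -9/5, b = 16/5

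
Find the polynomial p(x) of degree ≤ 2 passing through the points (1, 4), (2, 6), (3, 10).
x**2 - x + 4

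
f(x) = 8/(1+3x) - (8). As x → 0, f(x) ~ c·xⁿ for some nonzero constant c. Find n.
1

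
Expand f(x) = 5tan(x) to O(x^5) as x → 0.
5*x + 5*x**3/3 + O(x**5)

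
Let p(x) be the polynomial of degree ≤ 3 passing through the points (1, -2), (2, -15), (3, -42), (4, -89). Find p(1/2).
9/8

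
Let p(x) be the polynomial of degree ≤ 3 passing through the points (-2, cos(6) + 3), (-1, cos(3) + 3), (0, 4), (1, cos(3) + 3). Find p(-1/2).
cos(3)/2 - cos(6)/16 + 57/16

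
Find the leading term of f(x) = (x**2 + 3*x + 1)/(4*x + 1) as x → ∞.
x/4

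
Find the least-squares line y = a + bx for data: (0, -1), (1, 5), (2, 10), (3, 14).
a = -1/2, b = 5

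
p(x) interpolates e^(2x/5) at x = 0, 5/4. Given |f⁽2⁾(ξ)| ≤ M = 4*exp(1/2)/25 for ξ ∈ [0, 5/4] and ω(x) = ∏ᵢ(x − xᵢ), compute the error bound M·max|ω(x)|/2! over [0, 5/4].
exp(1/2)/32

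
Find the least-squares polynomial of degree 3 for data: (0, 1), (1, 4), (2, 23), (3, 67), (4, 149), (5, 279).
59/63 + (-209/378)x + (509/252)x² + (199/108)x³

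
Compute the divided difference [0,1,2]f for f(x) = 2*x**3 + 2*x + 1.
6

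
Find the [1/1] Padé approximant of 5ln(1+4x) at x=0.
20*x/(2*x + 1)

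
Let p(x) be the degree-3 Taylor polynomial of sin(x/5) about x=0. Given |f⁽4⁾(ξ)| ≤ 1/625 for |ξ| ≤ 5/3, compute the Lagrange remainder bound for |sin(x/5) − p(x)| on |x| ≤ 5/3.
1/1944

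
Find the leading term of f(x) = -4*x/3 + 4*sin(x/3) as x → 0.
-2*x**3/81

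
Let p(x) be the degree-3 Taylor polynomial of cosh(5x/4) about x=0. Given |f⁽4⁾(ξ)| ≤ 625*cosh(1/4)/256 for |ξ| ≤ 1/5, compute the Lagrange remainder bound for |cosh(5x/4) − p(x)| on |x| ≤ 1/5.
cosh(1/4)/6144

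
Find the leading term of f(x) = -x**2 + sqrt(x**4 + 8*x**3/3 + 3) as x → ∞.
4*x/3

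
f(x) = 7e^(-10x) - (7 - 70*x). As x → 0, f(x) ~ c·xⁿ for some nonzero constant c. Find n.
2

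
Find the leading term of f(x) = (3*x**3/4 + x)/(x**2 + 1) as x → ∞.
3*x/4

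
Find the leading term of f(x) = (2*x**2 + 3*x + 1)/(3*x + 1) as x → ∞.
2*x/3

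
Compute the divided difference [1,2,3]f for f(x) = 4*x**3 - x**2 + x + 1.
23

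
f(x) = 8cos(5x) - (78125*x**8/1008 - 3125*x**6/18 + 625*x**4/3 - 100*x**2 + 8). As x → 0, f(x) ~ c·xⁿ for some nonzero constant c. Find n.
10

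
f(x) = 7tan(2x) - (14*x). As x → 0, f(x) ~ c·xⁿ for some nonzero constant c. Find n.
3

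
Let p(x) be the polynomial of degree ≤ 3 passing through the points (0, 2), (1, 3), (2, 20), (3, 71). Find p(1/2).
13/8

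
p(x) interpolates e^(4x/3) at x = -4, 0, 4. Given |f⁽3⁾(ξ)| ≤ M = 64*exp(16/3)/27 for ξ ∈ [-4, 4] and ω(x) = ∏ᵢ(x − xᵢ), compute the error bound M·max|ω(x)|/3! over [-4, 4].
4096*sqrt(3)*exp(16/3)/729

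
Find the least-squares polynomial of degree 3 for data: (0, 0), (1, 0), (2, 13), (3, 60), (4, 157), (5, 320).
25/126 + (-1927/756)x + (-149/126)x² + (313/108)x³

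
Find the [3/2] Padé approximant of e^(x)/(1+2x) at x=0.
(353*x**3/7860 + 669*x**2/2620 + 99*x/131 + 1)/(-1281*x**2/2620 + 230*x/131 + 1)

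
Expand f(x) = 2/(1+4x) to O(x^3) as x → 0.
2 - 8*x + 32*x**2 + O(x**3)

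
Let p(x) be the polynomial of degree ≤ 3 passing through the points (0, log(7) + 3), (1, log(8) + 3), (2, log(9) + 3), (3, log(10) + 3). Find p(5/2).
log(3*2**(3/8)*3**(7/8)*5**(5/16)*7**(1/16)/2) + 3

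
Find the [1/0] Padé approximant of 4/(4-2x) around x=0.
x/2 + 1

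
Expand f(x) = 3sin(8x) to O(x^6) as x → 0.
24*x - 256*x**3 + 4096*x**5/5 + O(x**6)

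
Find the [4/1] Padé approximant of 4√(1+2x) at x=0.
(3*x**4/10 - 4*x**3/5 + 18*x**2/5 + 48*x/5 + 4)/(7*x/5 + 1)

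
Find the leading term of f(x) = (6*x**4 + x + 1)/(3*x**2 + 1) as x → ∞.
2*x**2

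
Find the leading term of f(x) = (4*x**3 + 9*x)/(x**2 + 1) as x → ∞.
4*x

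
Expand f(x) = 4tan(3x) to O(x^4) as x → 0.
12*x + 36*x**3 + O(x**4)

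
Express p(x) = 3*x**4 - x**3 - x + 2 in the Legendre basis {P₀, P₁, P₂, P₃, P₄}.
(13/5)P₀ + (-8/5)P₁ + (12/7)P₂ + (-2/5)P₃ + (24/35)P₄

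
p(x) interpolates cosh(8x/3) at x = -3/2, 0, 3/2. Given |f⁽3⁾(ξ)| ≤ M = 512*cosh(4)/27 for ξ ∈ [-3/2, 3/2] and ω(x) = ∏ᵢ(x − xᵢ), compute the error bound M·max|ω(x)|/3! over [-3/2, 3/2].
64*sqrt(3)*cosh(4)/27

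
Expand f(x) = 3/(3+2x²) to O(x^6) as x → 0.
1 - 2*x**2/3 + 4*x**4/9 + O(x**6)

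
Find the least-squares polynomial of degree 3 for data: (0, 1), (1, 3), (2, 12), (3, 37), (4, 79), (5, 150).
61/63 + (7/27)x + (169/252)x² + (113/108)x³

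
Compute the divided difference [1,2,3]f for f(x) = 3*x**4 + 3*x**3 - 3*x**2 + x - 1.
90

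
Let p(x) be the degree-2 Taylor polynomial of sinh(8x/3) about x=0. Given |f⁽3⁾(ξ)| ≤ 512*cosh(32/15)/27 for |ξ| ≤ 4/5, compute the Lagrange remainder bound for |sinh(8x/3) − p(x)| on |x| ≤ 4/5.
16384*cosh(32/15)/10125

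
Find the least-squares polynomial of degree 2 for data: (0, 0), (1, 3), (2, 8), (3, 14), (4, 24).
1/7 + (113/70)x + (15/14)x²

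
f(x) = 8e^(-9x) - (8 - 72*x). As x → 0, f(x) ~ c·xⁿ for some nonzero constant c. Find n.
2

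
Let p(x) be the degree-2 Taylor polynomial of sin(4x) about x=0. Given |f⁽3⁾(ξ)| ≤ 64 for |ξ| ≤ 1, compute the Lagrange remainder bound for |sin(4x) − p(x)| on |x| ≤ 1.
32/3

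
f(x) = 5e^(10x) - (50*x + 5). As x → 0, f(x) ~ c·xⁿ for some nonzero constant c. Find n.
2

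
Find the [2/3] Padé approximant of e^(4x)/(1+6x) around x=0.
(136*x**2/95 + 194*x/95 + 1)/(2144*x**3/285 - 996*x**2/95 + 384*x/95 + 1)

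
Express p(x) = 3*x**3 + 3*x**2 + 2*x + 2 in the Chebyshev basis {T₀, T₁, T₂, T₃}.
(7/2)T₀ + (17/4)T₁ + (3/2)T₂ + (3/4)T₃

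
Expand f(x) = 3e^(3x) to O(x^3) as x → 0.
3 + 9*x + 27*x**2/2 + O(x**3)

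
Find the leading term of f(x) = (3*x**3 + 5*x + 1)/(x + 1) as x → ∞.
3*x**2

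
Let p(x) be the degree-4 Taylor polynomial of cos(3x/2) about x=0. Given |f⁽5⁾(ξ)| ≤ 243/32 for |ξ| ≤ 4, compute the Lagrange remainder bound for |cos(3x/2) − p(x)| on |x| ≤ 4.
324/5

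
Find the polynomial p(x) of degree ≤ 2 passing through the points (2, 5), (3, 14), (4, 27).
2*x**2 - x - 1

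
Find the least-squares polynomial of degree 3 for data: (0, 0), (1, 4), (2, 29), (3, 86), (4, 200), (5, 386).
-5/21 + (151/63)x + (-13/42)x² + (55/18)x³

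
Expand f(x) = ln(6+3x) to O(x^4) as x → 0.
log(6) + x/2 - x**2/8 + x**3/24 + O(x**4)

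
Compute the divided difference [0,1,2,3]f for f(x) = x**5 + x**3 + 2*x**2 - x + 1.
26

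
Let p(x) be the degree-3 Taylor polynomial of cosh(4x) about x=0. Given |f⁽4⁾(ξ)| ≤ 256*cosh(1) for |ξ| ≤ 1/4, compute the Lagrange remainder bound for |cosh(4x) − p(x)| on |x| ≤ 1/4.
cosh(1)/24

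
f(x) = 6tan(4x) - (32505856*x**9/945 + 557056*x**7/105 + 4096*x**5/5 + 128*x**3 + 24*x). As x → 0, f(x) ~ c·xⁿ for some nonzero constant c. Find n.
11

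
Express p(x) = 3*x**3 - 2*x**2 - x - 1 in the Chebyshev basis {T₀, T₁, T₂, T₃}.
(-2)T₀ + (5/4)T₁ - T₂ + (3/4)T₃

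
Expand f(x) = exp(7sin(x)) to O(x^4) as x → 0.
1 + 7*x + 49*x**2/2 + 56*x**3 + O(x**4)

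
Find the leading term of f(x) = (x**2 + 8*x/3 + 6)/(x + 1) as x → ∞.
x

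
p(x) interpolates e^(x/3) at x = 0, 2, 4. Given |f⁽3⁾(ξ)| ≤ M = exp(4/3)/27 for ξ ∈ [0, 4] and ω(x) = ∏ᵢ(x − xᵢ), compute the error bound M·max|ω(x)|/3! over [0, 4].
8*sqrt(3)*exp(4/3)/729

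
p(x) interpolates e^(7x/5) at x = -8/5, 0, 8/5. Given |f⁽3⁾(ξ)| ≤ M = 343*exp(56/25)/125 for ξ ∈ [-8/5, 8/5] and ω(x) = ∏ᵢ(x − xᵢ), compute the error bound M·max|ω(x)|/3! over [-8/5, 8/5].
175616*sqrt(3)*exp(56/25)/421875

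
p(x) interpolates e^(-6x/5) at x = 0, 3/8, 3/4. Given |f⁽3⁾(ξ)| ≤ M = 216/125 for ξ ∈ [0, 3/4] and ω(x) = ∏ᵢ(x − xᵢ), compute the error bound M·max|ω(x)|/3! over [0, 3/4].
27*sqrt(3)/8000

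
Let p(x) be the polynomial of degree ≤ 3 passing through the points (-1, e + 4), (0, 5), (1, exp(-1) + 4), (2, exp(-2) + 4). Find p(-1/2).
(-5*e + 1 + (5*e + 79)*exp(2))*exp(-2)/16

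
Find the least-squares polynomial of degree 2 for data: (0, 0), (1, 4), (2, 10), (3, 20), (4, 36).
2/5 + (4/5)x + (2)x²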